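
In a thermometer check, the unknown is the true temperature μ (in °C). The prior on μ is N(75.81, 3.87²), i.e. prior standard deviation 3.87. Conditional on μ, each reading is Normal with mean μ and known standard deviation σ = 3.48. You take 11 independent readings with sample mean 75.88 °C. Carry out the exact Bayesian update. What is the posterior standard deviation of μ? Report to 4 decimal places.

1.0127

For Normal data with known variance σ², a Normal(μ₀, σ₀²) prior on μ is conjugate. Posterior precision = 1/σ₀² + n/σ²; posterior mean is the precision-weighted average of μ₀ and x̄.
σ₀² = 3.87² = 14.9769, σ² = 3.48² = 12.1104; σ² + n·σ₀² = 12.1104 + 11·14.9769 = 176.8563.
Posterior precision = 1/σ₀² + n/σ² = 1/14.9769 + 11/12.1104 = (σ² + n·σ₀²)/(σ₀²σ²) = 176.8563/(14.9769·12.1104); posterior variance σₙ² = σ₀²σ²/(σ² + n·σ₀²) = 14.9769·12.1104/176.8563 = 1.025557.
Posterior SD = √σₙ² = √(14.9769·12.1104/176.8563) = 1.0127.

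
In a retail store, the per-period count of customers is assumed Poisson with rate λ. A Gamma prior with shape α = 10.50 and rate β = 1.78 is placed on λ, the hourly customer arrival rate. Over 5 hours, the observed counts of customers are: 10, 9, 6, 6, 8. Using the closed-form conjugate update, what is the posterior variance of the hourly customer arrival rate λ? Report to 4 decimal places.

With a Gamma(shape α, rate β) prior, the Poisson likelihood is conjugate: the posterior is Gamma(α + ΣXᵢ, β + n).
Sum of counts S = 39 over n = 5 hours.
Posterior: Gamma(α+S, β+n) = Gamma(10.50+39, 1.78+5) = Gamma(49.50, 6.78).
Var = α/β² = 49.50/6.78² = 1.0768.

1.0768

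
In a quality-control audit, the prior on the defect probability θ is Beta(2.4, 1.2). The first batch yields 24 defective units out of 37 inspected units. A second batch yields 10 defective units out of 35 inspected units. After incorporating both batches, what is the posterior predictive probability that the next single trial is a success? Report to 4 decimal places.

0.4815

The Beta prior is conjugate to a Binomial/Bernoulli likelihood; the update adds successes to α and failures to β.
After batch 1: Beta(2.4+24, 1.2+13) = Beta(26.4, 14.2).
After batch 2: Beta(26.4+10, 14.2+25) = Beta(36.4, 39.2).
For a single future Bernoulli trial, P(success | data) = α/(α+β) = 0.4815.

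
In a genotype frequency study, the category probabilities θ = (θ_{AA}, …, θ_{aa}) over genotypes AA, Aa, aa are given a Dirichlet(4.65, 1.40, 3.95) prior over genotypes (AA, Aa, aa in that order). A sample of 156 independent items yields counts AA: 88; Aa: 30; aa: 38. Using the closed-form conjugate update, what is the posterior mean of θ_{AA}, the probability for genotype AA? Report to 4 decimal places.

The Dirichlet prior is conjugate to the Multinomial likelihood: each posterior αⱼ = prior αⱼ + observed count nⱼ.
Posterior concentration: (92.65, 31.40, 41.95), total = 166.00.
E[θ_{AA}|data] = α_{AA}/Σα = 92.65/166.00 = 0.5581.

0.5581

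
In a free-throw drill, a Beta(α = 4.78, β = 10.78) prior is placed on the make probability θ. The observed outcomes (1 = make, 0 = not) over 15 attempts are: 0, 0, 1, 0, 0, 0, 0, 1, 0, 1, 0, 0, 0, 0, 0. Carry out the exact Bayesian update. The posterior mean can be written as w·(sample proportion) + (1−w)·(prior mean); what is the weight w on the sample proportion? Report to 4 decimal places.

0.4908

The Beta prior is conjugate to a Binomial/Bernoulli likelihood; the update adds successes to α and failures to β.
Posterior mean = (α₀+k)/(α₀+β₀+n) = [n/(α₀+β₀+n)]·(k/n) + [(α₀+β₀)/(α₀+β₀+n)]·α₀/(α₀+β₀), so only n and the prior enter the weight.
The weight on the data is w = n/(α₀+β₀+n) = 15/(4.78+10.78+15) = 15/30.56 = 0.4908.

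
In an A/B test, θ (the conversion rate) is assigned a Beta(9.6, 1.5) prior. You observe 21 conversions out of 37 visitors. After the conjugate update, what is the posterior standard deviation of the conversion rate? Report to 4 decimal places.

The Beta prior is conjugate to a Binomial/Bernoulli likelihood; the update adds successes to α and failures to β.
Posterior: Beta(α+k, β+n−k) = Beta(9.6+21, 1.5+16) = Beta(30.6, 17.5).
Var = αβ/((α+β)²(α+β+1)) = 30.6·17.5/(48.1²·49.1) = 0.00471398; SD = √0.00471398 = 0.0687.

0.0687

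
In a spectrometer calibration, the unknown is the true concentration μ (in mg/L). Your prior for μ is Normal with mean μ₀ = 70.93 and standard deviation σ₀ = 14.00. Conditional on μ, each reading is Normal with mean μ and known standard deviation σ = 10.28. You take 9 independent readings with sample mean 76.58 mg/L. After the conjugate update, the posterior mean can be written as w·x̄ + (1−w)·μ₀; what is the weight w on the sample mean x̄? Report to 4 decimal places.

For Normal data with known variance σ², a Normal(μ₀, σ₀²) prior on μ is conjugate. Posterior precision = 1/σ₀² + n/σ²; posterior mean is the precision-weighted average of μ₀ and x̄.
σ₀² = 14.00² = 196, σ² = 10.28² = 105.6784. Prior precision 1/σ₀² = 1/196; data precision n/σ² = 9/105.6784.
w = (n/σ²)/(1/σ₀² + n/σ²) = n·σ₀²/(σ² + n·σ₀²) = 9·196/(105.6784 + 9·196) = 1764/1869.6784 = 0.9435.

0.9435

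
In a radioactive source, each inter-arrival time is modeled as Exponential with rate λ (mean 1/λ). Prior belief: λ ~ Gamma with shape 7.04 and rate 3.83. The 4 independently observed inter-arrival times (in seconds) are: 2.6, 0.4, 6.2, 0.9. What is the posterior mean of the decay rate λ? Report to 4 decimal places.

0.7925

With a Gamma(shape α, rate β) prior on the exponential rate λ, the posterior after n observations with total T = Σxᵢ is Gamma(α+n, β+T).
Sum of observations T = 10.1 seconds; n = 4.
Posterior: Gamma(7.04+4, 3.83+10.1) = Gamma(11.04, 13.93).
Posterior mean of λ = α/β = 11.04/13.93 = 0.7925.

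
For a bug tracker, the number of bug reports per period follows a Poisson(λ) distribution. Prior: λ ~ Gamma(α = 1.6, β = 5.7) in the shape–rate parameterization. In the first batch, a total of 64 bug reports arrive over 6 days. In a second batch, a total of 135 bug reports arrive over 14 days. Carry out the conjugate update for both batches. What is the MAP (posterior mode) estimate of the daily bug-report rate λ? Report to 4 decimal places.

7.7665

With a Gamma(shape α, rate β) prior, the Poisson likelihood is conjugate: the posterior is Gamma(α + ΣXᵢ, β + n).
After batch 1: Gamma(α+S, β+n) = Gamma(1.6+64, 5.7+6) = Gamma(65.6, 11.7).
After batch 2: Gamma(α+S, β+n) = Gamma(65.6+135, 11.7+14) = Gamma(200.6, 25.7).
Mode of Gamma(α,β) for α≥1 is (α−1)/β = 199.6/25.7 = 7.7665.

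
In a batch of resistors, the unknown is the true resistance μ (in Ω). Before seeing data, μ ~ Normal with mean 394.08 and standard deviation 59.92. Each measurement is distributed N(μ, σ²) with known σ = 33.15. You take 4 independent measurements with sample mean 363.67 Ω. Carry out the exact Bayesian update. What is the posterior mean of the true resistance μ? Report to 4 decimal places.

For Normal data with known variance σ², a Normal(μ₀, σ₀²) prior on μ is conjugate. Posterior precision = 1/σ₀² + n/σ²; posterior mean is the precision-weighted average of μ₀ and x̄.
n·x̄ = 4·363.67 = 1454.68.
σ₀² = 59.92² = 3590.4064, σ² = 33.15² = 1098.9225; σ² + n·σ₀² = 1098.9225 + 4·3590.4064 = 15460.5481.
Posterior mean = (μ₀/σ₀² + n·x̄/σ²)/(1/σ₀² + n/σ²) = (σ²·μ₀ + σ₀²·n·x̄)/(σ² + n·σ₀²) = (1098.9225·394.08 + 3590.4064·1454.68)/15460.5481 = 5655955.760752/15460.5481 = 365.8315.

365.8315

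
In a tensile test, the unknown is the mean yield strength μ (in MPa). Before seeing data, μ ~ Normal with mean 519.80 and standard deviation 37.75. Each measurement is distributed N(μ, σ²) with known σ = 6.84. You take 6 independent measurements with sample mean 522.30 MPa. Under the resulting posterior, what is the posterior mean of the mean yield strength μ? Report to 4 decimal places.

522.2864

For Normal data with known variance σ², a Normal(μ₀, σ₀²) prior on μ is conjugate. Posterior precision = 1/σ₀² + n/σ²; posterior mean is the precision-weighted average of μ₀ and x̄.
n·x̄ = 6·522.30 = 3133.8.
σ₀² = 37.75² = 1425.0625, σ² = 6.84² = 46.7856; σ² + n·σ₀² = 46.7856 + 6·1425.0625 = 8597.1606.
Posterior mean = (μ₀/σ₀² + n·x̄/σ²)/(1/σ₀² + n/σ²) = (σ²·μ₀ + σ₀²·n·x̄)/(σ² + n·σ₀²) = (46.7856·519.80 + 1425.0625·3133.8)/8597.1606 = 4490180.01738/8597.1606 = 522.2864.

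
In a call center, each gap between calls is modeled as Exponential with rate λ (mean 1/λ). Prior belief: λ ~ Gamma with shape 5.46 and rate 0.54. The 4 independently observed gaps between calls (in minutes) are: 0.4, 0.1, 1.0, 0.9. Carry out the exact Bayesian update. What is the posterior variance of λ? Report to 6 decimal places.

1.094451

With a Gamma(shape α, rate β) prior on the exponential rate λ, the posterior after n observations with total T = Σxᵢ is Gamma(α+n, β+T).
Sum of observations T = 2.4 minutes; n = 4.
Posterior: Gamma(5.46+4, 0.54+2.4) = Gamma(9.46, 2.94).
Var = α/β² = 1.094451.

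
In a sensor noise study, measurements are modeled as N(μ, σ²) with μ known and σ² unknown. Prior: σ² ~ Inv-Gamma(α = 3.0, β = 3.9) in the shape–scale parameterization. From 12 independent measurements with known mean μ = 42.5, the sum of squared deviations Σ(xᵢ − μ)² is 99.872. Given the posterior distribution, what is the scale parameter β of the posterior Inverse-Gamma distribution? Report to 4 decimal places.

53.8360

With known mean μ and an Inverse-Gamma(α, β) prior on σ², the Normal likelihood is conjugate: posterior is Inv-Gamma(α + n/2, β + Σ(xᵢ−μ)²/2).
Posterior: Inv-Gamma(3.0 + 12/2, 3.9 + 99.872/2) = Inv-Gamma(9.00, 53.8360).
Posterior β = 53.8360.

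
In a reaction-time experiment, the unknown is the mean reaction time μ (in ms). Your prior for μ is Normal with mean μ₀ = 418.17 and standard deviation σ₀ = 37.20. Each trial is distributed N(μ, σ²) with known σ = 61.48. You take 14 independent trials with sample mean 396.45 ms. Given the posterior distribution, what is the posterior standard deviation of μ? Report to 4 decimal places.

15.0303

For Normal data with known variance σ², a Normal(μ₀, σ₀²) prior on μ is conjugate. Posterior precision = 1/σ₀² + n/σ²; posterior mean is the precision-weighted average of μ₀ and x̄.
σ₀² = 37.20² = 1383.84, σ² = 61.48² = 3779.7904; σ² + n·σ₀² = 3779.7904 + 14·1383.84 = 23153.5504.
Posterior precision = 1/σ₀² + n/σ² = 1/1383.84 + 14/3779.7904 = (σ² + n·σ₀²)/(σ₀²σ²) = 23153.5504/(1383.84·3779.7904); posterior variance σₙ² = σ₀²σ²/(σ² + n·σ₀²) = 1383.84·3779.7904/23153.5504 = 225.910284.
Posterior SD = √σₙ² = √(1383.84·3779.7904/23153.5504) = 15.0303.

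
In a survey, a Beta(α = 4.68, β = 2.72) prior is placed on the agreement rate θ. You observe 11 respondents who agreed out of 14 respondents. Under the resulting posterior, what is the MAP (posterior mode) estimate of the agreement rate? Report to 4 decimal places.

0.7567

The Beta prior is conjugate to a Binomial/Bernoulli likelihood; the update adds successes to α and failures to β.
Posterior: Beta(α+k, β+n−k) = Beta(4.68+11, 2.72+3) = Beta(15.68, 5.72).
Mode of Beta(a,b) for a,b>1 is (a−1)/(a+b−2) = 14.68/19.40 = 0.7567.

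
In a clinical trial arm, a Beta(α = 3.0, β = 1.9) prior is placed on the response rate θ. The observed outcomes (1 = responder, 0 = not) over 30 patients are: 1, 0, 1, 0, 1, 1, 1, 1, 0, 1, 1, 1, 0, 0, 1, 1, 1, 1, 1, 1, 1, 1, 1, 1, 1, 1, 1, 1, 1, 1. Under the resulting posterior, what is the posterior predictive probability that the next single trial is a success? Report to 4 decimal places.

The Beta prior is conjugate to a Binomial/Bernoulli likelihood; the update adds successes to α and failures to β.
Posterior: Beta(α+k, β+n−k) = Beta(3.0+25, 1.9+5) = Beta(28.0, 6.9).
For a single future Bernoulli trial, P(success | data) = α/(α+β) = 0.8023.

0.8023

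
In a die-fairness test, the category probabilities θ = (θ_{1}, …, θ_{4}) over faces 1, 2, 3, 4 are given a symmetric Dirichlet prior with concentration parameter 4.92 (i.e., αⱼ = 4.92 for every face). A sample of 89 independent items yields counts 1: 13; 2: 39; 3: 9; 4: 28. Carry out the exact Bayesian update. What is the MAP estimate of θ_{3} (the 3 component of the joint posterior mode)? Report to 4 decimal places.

The Dirichlet prior is conjugate to the Multinomial likelihood: each posterior αⱼ = prior αⱼ + observed count nⱼ.
Posterior concentration: (17.92, 43.92, 13.92, 32.92), total = 108.68.
Joint mode component: (α_{3}−1)/(Σα−K) = 12.92/104.68 = 0.1234.

0.1234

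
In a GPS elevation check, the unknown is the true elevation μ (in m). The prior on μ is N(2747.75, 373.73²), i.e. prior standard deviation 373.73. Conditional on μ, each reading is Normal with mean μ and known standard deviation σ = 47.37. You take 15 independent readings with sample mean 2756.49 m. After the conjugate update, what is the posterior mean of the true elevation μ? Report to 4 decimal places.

For Normal data with known variance σ², a Normal(μ₀, σ₀²) prior on μ is conjugate. Posterior precision = 1/σ₀² + n/σ²; posterior mean is the precision-weighted average of μ₀ and x̄.
n·x̄ = 15·2756.49 = 41347.35.
σ₀² = 373.73² = 139674.1129, σ² = 47.37² = 2243.9169; σ² + n·σ₀² = 2243.9169 + 15·139674.1129 = 2097355.6104.
Posterior mean = (μ₀/σ₀² + n·x̄/σ²)/(1/σ₀² + n/σ²) = (σ²·μ₀ + σ₀²·n·x̄)/(σ² + n·σ₀²) = (2243.9169·2747.75 + 139674.1129·41347.35)/2097355.6104 = 5781320154.67779/2097355.6104 = 2756.4806.

2756.4806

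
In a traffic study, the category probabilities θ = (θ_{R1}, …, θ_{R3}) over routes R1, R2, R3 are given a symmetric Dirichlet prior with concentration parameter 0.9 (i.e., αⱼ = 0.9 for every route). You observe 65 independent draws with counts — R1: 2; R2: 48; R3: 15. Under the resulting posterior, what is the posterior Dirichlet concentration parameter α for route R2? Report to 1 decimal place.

48.9

The Dirichlet prior is conjugate to the Multinomial likelihood: each posterior αⱼ = prior αⱼ + observed count nⱼ.
Posterior concentration: (2.9, 48.9, 15.9), total = 67.7.
α_{R2} = 0.9 + 48 = 48.9.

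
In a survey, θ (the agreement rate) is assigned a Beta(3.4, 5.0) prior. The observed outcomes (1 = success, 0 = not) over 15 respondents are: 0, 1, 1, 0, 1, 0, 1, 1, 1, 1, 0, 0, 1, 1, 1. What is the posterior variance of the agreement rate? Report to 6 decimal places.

0.010030

The Beta prior is conjugate to a Binomial/Bernoulli likelihood; the update adds successes to α and failures to β.
Posterior: Beta(α+k, β+n−k) = Beta(3.4+10, 5.0+5) = Beta(13.4, 10.0).
Var = αβ/((α+β)²(α+β+1)) = 13.4·10.0/(23.4²·24.4) = 0.010030.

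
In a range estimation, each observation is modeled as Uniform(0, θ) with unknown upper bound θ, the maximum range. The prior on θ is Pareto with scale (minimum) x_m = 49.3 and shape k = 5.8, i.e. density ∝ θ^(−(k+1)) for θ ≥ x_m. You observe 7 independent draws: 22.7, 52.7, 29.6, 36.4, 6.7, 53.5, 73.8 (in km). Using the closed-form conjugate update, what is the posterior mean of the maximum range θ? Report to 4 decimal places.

A Pareto(scale x_m, shape k) prior on the upper bound θ of Uniform(0, θ) is conjugate: posterior is Pareto(max(x_m, max xᵢ), k + n).
Sample maximum = 73.8; prior scale x_m = 49.3 → posterior scale = max = 73.8.
Posterior shape = 5.8 + 7 = 12.8.
E[θ|data] = k·x_m/(k−1) = 12.8·73.8/11.8 = 80.0542.

80.0542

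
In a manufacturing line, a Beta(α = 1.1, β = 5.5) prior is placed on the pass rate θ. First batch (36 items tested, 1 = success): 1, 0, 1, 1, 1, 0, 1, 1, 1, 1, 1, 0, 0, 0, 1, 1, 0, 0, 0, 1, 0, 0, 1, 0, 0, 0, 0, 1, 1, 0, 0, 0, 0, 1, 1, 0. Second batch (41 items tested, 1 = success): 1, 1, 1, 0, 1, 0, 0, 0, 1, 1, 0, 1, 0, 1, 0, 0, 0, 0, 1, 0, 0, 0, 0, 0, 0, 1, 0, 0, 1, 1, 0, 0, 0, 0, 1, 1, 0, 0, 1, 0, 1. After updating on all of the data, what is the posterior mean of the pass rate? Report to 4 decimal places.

The Beta prior is conjugate to a Binomial/Bernoulli likelihood; the update adds successes to α and failures to β.
After batch 1: Beta(1.1+17, 5.5+19) = Beta(18.1, 24.5).
After batch 2: Beta(18.1+16, 24.5+25) = Beta(34.1, 49.5).
Posterior mean = α/(α+β) = 34.1/83.6 = 0.4079.

0.4079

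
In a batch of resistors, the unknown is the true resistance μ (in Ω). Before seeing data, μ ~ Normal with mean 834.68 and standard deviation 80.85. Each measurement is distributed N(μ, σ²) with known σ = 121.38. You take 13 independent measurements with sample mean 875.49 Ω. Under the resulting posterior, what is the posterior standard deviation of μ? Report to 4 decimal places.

For Normal data with known variance σ², a Normal(μ₀, σ₀²) prior on μ is conjugate. Posterior precision = 1/σ₀² + n/σ²; posterior mean is the precision-weighted average of μ₀ and x̄.
σ₀² = 80.85² = 6536.7225, σ² = 121.38² = 14733.1044; σ² + n·σ₀² = 14733.1044 + 13·6536.7225 = 99710.4969.
Posterior precision = 1/σ₀² + n/σ² = 1/6536.7225 + 13/14733.1044 = (σ² + n·σ₀²)/(σ₀²σ²) = 99710.4969/(6536.7225·14733.1044); posterior variance σₙ² = σ₀²σ²/(σ² + n·σ₀²) = 6536.7225·14733.1044/99710.4969 = 965.858340.
Posterior SD = √σₙ² = √(6536.7225·14733.1044/99710.4969) = 31.0783.

31.0783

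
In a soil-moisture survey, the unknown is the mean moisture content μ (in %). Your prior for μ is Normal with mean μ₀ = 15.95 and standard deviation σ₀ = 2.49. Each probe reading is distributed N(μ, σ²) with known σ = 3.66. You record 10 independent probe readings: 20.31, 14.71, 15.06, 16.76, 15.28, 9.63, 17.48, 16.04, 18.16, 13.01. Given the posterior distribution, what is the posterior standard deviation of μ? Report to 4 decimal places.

For Normal data with known variance σ², a Normal(μ₀, σ₀²) prior on μ is conjugate. Posterior precision = 1/σ₀² + n/σ²; posterior mean is the precision-weighted average of μ₀ and x̄.
σ₀² = 2.49² = 6.2001, σ² = 3.66² = 13.3956; σ² + n·σ₀² = 13.3956 + 10·6.2001 = 75.3966.
Posterior precision = 1/σ₀² + n/σ² = 1/6.2001 + 10/13.3956 = (σ² + n·σ₀²)/(σ₀²σ²) = 75.3966/(6.2001·13.3956); posterior variance σₙ² = σ₀²σ²/(σ² + n·σ₀²) = 6.2001·13.3956/75.3966 = 1.101562.
Posterior SD = √σₙ² = √(6.2001·13.3956/75.3966) = 1.0496.

1.0496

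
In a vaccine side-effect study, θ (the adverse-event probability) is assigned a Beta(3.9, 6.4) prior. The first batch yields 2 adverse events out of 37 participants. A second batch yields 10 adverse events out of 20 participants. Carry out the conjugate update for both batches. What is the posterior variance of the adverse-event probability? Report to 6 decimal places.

The Beta prior is conjugate to a Binomial/Bernoulli likelihood; the update adds successes to α and failures to β.
After batch 1: Beta(3.9+2, 6.4+35) = Beta(5.9, 41.4).
After batch 2: Beta(5.9+10, 41.4+10) = Beta(15.9, 51.4).
Var = αβ/((α+β)²(α+β+1)) = 15.9·51.4/(67.3²·68.3) = 0.002642.

0.002642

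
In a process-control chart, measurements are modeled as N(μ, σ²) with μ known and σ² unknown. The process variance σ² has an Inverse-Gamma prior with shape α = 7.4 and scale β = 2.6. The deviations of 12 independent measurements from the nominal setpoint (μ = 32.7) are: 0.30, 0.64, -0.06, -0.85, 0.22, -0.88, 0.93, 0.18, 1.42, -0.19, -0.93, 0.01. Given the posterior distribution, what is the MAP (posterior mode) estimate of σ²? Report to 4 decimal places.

With known mean μ and an Inverse-Gamma(α, β) prior on σ², the Normal likelihood is conjugate: posterior is Inv-Gamma(α + n/2, β + Σ(xᵢ−μ)²/2).
Σ(xᵢ−μ)² = (0.30)² + (0.64)² + (-0.06)² + (-0.85)² + (0.22)² + (-0.88)² + (0.93)² + (0.18)² + (1.42)² + (-0.19)² + (-0.93)² + (0.01)² = 5.8633.
Posterior: Inv-Gamma(7.4 + 12/2, 2.6 + 5.8633/2) = Inv-Gamma(13.40, 5.53165).
Mode = β/(α+1) = 5.53165/14.40 = 0.3841.

0.3841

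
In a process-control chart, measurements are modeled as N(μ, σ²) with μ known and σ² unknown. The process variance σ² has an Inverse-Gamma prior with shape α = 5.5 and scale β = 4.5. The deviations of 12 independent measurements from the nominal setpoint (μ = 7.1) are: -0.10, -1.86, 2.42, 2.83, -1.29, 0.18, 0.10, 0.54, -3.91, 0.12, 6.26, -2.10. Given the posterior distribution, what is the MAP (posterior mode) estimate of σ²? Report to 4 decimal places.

With known mean μ and an Inverse-Gamma(α, β) prior on σ², the Normal likelihood is conjugate: posterior is Inv-Gamma(α + n/2, β + Σ(xᵢ−μ)²/2).
Σ(xᵢ−μ)² = (-0.10)² + (-1.86)² + (2.42)² + (2.83)² + (-1.29)² + (0.18)² + (0.10)² + (0.54)² + (-3.91)² + (0.12)² + (6.26)² + (-2.10)² = 78.2331.
Posterior: Inv-Gamma(5.5 + 12/2, 4.5 + 78.2331/2) = Inv-Gamma(11.50, 43.61655).
Mode = β/(α+1) = 43.61655/12.50 = 3.4893.

3.4893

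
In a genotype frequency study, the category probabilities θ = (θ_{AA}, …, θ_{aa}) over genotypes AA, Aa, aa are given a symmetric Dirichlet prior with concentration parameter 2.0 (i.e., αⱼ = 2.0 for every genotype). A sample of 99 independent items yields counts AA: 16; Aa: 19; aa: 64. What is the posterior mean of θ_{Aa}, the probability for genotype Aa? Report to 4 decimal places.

The Dirichlet prior is conjugate to the Multinomial likelihood: each posterior αⱼ = prior αⱼ + observed count nⱼ.
Posterior concentration: (18.0, 21.0, 66.0), total = 105.0.
E[θ_{Aa}|data] = α_{Aa}/Σα = 21.0/105.0 = 0.2000.

0.2000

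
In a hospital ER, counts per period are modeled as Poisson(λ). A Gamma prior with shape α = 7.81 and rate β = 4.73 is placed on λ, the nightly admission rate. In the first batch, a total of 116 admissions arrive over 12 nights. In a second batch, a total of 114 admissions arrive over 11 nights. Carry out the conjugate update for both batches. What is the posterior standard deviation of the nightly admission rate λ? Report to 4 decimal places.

With a Gamma(shape α, rate β) prior, the Poisson likelihood is conjugate: the posterior is Gamma(α + ΣXᵢ, β + n).
After batch 1: Gamma(α+S, β+n) = Gamma(7.81+116, 4.73+12) = Gamma(123.81, 16.73).
After batch 2: Gamma(α+S, β+n) = Gamma(123.81+114, 16.73+11) = Gamma(237.81, 27.73).
SD = √α/β = √237.81/27.73 = 0.5561.

0.5561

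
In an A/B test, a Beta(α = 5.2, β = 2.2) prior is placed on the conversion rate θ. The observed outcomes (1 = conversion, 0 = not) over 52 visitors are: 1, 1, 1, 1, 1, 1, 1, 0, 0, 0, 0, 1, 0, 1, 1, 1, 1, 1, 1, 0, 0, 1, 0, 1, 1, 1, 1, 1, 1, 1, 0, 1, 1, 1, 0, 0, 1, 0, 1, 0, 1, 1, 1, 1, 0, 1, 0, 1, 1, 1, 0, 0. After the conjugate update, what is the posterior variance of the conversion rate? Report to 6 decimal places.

The Beta prior is conjugate to a Binomial/Bernoulli likelihood; the update adds successes to α and failures to β.
Posterior: Beta(α+k, β+n−k) = Beta(5.2+35, 2.2+17) = Beta(40.2, 19.2).
Var = αβ/((α+β)²(α+β+1)) = 40.2·19.2/(59.4²·60.4) = 0.003622.

0.003622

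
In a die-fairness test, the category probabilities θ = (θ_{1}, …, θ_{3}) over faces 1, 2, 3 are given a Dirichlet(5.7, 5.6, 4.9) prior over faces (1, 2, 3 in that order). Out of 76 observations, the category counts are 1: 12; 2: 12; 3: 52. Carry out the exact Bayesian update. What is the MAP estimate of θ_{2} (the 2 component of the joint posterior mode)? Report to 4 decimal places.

The Dirichlet prior is conjugate to the Multinomial likelihood: each posterior αⱼ = prior αⱼ + observed count nⱼ.
Posterior concentration: (17.7, 17.6, 56.9), total = 92.2.
Joint mode component: (α_{2}−1)/(Σα−K) = 16.6/89.2 = 0.1861.

0.1861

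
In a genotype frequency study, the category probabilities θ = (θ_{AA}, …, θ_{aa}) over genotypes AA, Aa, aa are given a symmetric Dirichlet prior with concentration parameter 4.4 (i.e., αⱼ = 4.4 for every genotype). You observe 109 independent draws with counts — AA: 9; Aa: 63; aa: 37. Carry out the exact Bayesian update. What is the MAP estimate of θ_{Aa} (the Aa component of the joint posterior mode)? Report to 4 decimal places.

0.5570

The Dirichlet prior is conjugate to the Multinomial likelihood: each posterior αⱼ = prior αⱼ + observed count nⱼ.
Posterior concentration: (13.4, 67.4, 41.4), total = 122.2.
Joint mode component: (α_{Aa}−1)/(Σα−K) = 66.4/119.2 = 0.5570.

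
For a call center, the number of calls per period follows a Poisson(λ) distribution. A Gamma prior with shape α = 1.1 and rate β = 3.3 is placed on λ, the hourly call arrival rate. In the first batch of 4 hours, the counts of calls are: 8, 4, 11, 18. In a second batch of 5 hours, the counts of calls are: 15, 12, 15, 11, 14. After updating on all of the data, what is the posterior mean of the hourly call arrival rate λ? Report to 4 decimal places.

With a Gamma(shape α, rate β) prior, the Poisson likelihood is conjugate: the posterior is Gamma(α + ΣXᵢ, β + n).
Batch 1: sum of counts S = 41 over n = 4 hours.
After batch 1: Gamma(α+S, β+n) = Gamma(1.1+41, 3.3+4) = Gamma(42.1, 7.3).
Batch 2: sum of counts S = 67 over n = 5 hours.
After batch 2: Gamma(α+S, β+n) = Gamma(42.1+67, 7.3+5) = Gamma(109.1, 12.3).
Posterior mean = α/β = 109.1/12.3 = 8.8699.

8.8699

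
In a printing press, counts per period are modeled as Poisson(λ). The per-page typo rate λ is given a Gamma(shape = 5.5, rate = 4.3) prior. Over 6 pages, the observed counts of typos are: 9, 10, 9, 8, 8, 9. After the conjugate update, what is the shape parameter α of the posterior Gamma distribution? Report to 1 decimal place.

With a Gamma(shape α, rate β) prior, the Poisson likelihood is conjugate: the posterior is Gamma(α + ΣXᵢ, β + n).
Sum of counts S = 53 over n = 6 pages.
Posterior: Gamma(α+S, β+n) = Gamma(5.5+53, 4.3+6) = Gamma(58.5, 10.3).
Posterior α = 58.5.

58.5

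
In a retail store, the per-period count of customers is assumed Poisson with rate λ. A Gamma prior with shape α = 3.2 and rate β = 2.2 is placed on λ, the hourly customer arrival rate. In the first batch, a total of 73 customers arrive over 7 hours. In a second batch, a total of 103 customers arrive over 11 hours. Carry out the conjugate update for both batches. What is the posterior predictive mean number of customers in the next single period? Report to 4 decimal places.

8.8713

With a Gamma(shape α, rate β) prior, the Poisson likelihood is conjugate: the posterior is Gamma(α + ΣXᵢ, β + n).
After batch 1: Gamma(α+S, β+n) = Gamma(3.2+73, 2.2+7) = Gamma(76.2, 9.2).
After batch 2: Gamma(α+S, β+n) = Gamma(76.2+103, 9.2+11) = Gamma(179.2, 20.2).
The predictive distribution for one future period is NegBinom with mean α/β = 8.8713.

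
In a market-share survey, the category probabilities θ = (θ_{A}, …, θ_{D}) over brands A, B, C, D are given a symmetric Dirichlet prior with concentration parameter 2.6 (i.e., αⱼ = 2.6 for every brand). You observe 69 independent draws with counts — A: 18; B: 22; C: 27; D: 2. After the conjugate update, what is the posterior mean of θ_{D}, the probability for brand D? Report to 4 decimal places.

0.0579

The Dirichlet prior is conjugate to the Multinomial likelihood: each posterior αⱼ = prior αⱼ + observed count nⱼ.
Posterior concentration: (20.6, 24.6, 29.6, 4.6), total = 79.4.
E[θ_{D}|data] = α_{D}/Σα = 4.6/79.4 = 0.0579.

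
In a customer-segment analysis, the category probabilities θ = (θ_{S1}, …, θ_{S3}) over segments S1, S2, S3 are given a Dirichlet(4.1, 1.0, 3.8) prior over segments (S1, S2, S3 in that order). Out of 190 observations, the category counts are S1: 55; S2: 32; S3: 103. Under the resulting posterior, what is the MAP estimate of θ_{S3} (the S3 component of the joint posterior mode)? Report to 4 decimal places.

The Dirichlet prior is conjugate to the Multinomial likelihood: each posterior αⱼ = prior αⱼ + observed count nⱼ.
Posterior concentration: (59.1, 33.0, 106.8), total = 198.9.
Joint mode component: (α_{S3}−1)/(Σα−K) = 105.8/195.9 = 0.5401.

0.5401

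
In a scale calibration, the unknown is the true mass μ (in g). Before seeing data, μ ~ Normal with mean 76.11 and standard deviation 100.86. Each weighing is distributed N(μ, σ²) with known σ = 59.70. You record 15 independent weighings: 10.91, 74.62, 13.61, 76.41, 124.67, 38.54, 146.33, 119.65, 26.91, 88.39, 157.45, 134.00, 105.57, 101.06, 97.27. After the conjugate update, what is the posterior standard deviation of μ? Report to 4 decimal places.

For Normal data with known variance σ², a Normal(μ₀, σ₀²) prior on μ is conjugate. Posterior precision = 1/σ₀² + n/σ²; posterior mean is the precision-weighted average of μ₀ and x̄.
σ₀² = 100.86² = 10172.7396, σ² = 59.70² = 3564.09; σ² + n·σ₀² = 3564.09 + 15·10172.7396 = 156155.184.
Posterior precision = 1/σ₀² + n/σ² = 1/10172.7396 + 15/3564.09 = (σ² + n·σ₀²)/(σ₀²σ²) = 156155.184/(10172.7396·3564.09); posterior variance σₙ² = σ₀²σ²/(σ² + n·σ₀²) = 10172.7396·3564.09/156155.184 = 232.182874.
Posterior SD = √σₙ² = √(10172.7396·3564.09/156155.184) = 15.2375.

15.2375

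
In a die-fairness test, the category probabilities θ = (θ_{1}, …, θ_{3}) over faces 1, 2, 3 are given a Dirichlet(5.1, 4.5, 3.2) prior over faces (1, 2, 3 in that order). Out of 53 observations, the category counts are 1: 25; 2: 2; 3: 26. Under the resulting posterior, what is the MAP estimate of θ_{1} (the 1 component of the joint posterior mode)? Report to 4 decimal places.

0.4634

The Dirichlet prior is conjugate to the Multinomial likelihood: each posterior αⱼ = prior αⱼ + observed count nⱼ.
Posterior concentration: (30.1, 6.5, 29.2), total = 65.8.
Joint mode component: (α_{1}−1)/(Σα−K) = 29.1/62.8 = 0.4634.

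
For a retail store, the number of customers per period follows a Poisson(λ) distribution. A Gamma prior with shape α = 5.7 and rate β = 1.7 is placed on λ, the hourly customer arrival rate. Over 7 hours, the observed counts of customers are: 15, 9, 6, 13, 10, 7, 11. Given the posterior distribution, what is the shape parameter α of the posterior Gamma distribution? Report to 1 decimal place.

76.7

With a Gamma(shape α, rate β) prior, the Poisson likelihood is conjugate: the posterior is Gamma(α + ΣXᵢ, β + n).
Sum of counts S = 71 over n = 7 hours.
Posterior: Gamma(α+S, β+n) = Gamma(5.7+71, 1.7+7) = Gamma(76.7, 8.7).
Posterior α = 76.7.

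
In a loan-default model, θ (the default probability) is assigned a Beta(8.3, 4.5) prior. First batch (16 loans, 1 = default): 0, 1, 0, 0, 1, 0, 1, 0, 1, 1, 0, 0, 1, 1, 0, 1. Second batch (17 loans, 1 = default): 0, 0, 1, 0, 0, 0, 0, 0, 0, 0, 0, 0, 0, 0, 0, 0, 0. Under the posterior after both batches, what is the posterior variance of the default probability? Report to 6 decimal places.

0.005022

The Beta prior is conjugate to a Binomial/Bernoulli likelihood; the update adds successes to α and failures to β.
After batch 1: Beta(8.3+8, 4.5+8) = Beta(16.3, 12.5).
After batch 2: Beta(16.3+1, 12.5+16) = Beta(17.3, 28.5).
Var = αβ/((α+β)²(α+β+1)) = 17.3·28.5/(45.8²·46.8) = 0.005022.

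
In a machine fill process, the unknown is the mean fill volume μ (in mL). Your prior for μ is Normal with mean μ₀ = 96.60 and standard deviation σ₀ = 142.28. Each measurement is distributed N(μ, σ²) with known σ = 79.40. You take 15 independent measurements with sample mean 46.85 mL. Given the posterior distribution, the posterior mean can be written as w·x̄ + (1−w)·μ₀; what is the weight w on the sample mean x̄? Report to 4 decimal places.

For Normal data with known variance σ², a Normal(μ₀, σ₀²) prior on μ is conjugate. Posterior precision = 1/σ₀² + n/σ²; posterior mean is the precision-weighted average of μ₀ and x̄.
σ₀² = 142.28² = 20243.5984, σ² = 79.40² = 6304.36. Prior precision 1/σ₀² = 1/20243.5984; data precision n/σ² = 15/6304.36.
w = (n/σ²)/(1/σ₀² + n/σ²) = n·σ₀²/(σ² + n·σ₀²) = 15·20243.5984/(6304.36 + 15·20243.5984) = 303653.976/309958.336 = 0.9797.

0.9797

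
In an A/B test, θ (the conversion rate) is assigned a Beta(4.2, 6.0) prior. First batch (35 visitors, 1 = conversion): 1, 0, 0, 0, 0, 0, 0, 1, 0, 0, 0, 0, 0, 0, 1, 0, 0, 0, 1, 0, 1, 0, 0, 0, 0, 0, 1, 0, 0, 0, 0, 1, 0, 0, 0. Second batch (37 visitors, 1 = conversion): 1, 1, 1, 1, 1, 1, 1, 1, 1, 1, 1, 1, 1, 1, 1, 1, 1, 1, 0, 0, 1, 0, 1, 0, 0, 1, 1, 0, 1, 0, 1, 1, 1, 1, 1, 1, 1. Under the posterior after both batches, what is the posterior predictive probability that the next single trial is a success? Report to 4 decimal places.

The Beta prior is conjugate to a Binomial/Bernoulli likelihood; the update adds successes to α and failures to β.
After batch 1: Beta(4.2+7, 6.0+28) = Beta(11.2, 34.0).
After batch 2: Beta(11.2+30, 34.0+7) = Beta(41.2, 41.0).
For a single future Bernoulli trial, P(success | data) = α/(α+β) = 0.5012.

0.5012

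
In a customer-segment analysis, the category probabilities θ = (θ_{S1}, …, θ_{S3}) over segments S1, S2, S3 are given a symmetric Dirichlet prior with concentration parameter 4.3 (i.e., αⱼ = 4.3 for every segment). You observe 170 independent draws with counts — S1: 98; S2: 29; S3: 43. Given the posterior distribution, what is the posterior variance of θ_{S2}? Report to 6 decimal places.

The Dirichlet prior is conjugate to the Multinomial likelihood: each posterior αⱼ = prior αⱼ + observed count nⱼ.
Posterior concentration: (102.3, 33.3, 47.3), total = 182.9.
Var[θ_j] = α_j(Σα−α_j)/((Σα)²(Σα+1)) = 33.3·149.6/(182.9²·183.9) = 0.000810.

0.000810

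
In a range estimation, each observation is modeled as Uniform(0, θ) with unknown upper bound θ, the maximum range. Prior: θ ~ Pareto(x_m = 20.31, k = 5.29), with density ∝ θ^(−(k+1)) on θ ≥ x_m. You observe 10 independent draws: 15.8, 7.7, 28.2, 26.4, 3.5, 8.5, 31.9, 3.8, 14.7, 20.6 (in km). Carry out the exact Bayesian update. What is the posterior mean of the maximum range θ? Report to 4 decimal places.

34.1323

A Pareto(scale x_m, shape k) prior on the upper bound θ of Uniform(0, θ) is conjugate: posterior is Pareto(max(x_m, max xᵢ), k + n).
Sample maximum = 31.9; prior scale x_m = 20.31 → posterior scale = max = 31.90.
Posterior shape = 5.29 + 10 = 15.29.
E[θ|data] = k·x_m/(k−1) = 15.29·31.90/14.29 = 34.1323.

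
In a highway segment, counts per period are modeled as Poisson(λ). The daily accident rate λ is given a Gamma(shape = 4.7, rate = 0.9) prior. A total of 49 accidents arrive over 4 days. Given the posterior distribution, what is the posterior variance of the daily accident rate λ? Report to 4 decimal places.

2.2366

With a Gamma(shape α, rate β) prior, the Poisson likelihood is conjugate: the posterior is Gamma(α + ΣXᵢ, β + n).
Posterior: Gamma(α+S, β+n) = Gamma(4.7+49, 0.9+4) = Gamma(53.7, 4.9).
Var = α/β² = 53.7/4.9² = 2.2366.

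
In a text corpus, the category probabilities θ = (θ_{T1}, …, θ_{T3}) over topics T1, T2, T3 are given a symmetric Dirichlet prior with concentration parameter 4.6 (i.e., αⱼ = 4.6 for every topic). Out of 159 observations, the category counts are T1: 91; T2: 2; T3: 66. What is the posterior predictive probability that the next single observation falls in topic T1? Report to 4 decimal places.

The Dirichlet prior is conjugate to the Multinomial likelihood: each posterior αⱼ = prior αⱼ + observed count nⱼ.
Posterior concentration: (95.6, 6.6, 70.6), total = 172.8.
P(next = T1 | data) = α_{T1}/Σα = 0.5532.

0.5532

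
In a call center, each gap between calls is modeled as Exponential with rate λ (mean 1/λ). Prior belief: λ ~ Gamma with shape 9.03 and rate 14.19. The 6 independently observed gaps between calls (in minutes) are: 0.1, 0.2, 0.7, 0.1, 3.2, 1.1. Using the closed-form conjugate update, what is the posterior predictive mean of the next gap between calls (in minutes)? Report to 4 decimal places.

With a Gamma(shape α, rate β) prior on the exponential rate λ, the posterior after n observations with total T = Σxᵢ is Gamma(α+n, β+T).
Sum of observations T = 5.4 minutes; n = 6.
Posterior: Gamma(9.03+6, 14.19+5.4) = Gamma(15.03, 19.59).
The predictive distribution for the next observation is Lomax; its mean is β/(α−1) = 19.59/14.03 = 1.3963.

1.3963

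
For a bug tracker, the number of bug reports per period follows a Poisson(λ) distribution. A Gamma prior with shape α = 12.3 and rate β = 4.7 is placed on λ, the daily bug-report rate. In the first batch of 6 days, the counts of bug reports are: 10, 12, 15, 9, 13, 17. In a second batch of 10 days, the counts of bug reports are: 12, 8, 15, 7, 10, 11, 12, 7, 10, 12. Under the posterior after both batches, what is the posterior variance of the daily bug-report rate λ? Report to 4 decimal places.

0.4488

With a Gamma(shape α, rate β) prior, the Poisson likelihood is conjugate: the posterior is Gamma(α + ΣXᵢ, β + n).
Batch 1: sum of counts S = 76 over n = 6 days.
After batch 1: Gamma(α+S, β+n) = Gamma(12.3+76, 4.7+6) = Gamma(88.3, 10.7).
Batch 2: sum of counts S = 104 over n = 10 days.
After batch 2: Gamma(α+S, β+n) = Gamma(88.3+104, 10.7+10) = Gamma(192.3, 20.7).
Var = α/β² = 192.3/20.7² = 0.4488.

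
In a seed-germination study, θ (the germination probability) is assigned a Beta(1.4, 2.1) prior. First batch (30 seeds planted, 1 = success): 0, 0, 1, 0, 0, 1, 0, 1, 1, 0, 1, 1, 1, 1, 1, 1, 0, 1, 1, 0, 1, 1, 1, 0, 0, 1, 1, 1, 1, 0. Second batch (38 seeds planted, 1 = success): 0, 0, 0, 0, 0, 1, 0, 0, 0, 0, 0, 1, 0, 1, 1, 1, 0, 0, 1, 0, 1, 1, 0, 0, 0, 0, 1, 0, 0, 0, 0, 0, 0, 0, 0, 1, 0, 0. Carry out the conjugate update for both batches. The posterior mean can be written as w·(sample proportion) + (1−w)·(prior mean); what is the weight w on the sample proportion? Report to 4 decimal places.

0.9510

The Beta prior is conjugate to a Binomial/Bernoulli likelihood; the update adds successes to α and failures to β.
Total number of seeds planted: n = 30 + 38 = 68.
Posterior mean = (α₀+k)/(α₀+β₀+n) = [n/(α₀+β₀+n)]·(k/n) + [(α₀+β₀)/(α₀+β₀+n)]·α₀/(α₀+β₀), so only n and the prior enter the weight.
The weight on the data is w = n/(α₀+β₀+n) = 68/(1.4+2.1+68) = 68/71.5 = 0.9510.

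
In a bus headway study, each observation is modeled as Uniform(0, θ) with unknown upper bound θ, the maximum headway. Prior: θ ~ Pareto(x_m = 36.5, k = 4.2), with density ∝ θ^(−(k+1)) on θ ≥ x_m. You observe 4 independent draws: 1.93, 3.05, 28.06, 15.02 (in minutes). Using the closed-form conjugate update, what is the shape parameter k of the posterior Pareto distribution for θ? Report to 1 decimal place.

8.2

A Pareto(scale x_m, shape k) prior on the upper bound θ of Uniform(0, θ) is conjugate: posterior is Pareto(max(x_m, max xᵢ), k + n).
Sample maximum = 28.06; prior scale x_m = 36.5 → posterior scale = max = 36.50.
Posterior shape = 4.2 + 4 = 8.2.
Posterior shape k = 8.2.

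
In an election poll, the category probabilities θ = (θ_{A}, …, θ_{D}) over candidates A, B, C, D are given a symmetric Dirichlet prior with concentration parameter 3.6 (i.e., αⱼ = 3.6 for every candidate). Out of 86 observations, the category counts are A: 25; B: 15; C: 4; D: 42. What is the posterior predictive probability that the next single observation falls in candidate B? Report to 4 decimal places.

The Dirichlet prior is conjugate to the Multinomial likelihood: each posterior αⱼ = prior αⱼ + observed count nⱼ.
Posterior concentration: (28.6, 18.6, 7.6, 45.6), total = 100.4.
P(next = B | data) = α_{B}/Σα = 0.1853.

0.1853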